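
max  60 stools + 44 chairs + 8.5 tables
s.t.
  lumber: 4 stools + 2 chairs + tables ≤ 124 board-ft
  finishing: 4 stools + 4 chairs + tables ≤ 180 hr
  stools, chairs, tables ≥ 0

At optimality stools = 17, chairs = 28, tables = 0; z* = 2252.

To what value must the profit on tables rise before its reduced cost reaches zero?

Both lumber and finishing are binding at x*.
The binding rows give the dual system: 4·y_lumber + 4·y_finishing = 60 and 2·y_lumber + 4·y_finishing = 44.
This yields shadow prices y_lumber = 8, y_finishing = 7.
tables enters the basis when its profit ≥ yᵀa₃ = 8·1 + 7·1 = 15.

15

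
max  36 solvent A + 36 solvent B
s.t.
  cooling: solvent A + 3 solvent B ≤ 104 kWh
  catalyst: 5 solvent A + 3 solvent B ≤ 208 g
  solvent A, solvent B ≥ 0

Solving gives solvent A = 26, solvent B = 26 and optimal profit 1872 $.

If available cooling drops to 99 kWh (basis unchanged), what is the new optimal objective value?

1842

Check each constraint at x*: cooling 104/104 (tight); catalyst 208/208 (tight).
From A_Bᵀ y = c: 1·y_cooling + 5·y_catalyst = 36; 3·y_cooling + 3·y_catalyst = 36.
Solving: y_cooling = 6, y_catalyst = 6.
Δz = y_cooling·Δb = 6 × (-5) = -30, so new z* = 1872 − 30 = 1842.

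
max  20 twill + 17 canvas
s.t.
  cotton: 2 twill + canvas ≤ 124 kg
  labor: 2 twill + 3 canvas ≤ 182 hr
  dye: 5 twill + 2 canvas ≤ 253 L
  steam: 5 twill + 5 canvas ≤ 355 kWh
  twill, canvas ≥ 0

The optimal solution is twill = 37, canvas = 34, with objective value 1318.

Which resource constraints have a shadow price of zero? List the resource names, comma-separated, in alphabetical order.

cotton: 108/124 (slack 16)
labor: 176/182 (slack 6)
dye: 253/253 (binding)
steam: 355/355 (binding)
By complementary slackness, a constraint with positive slack has shadow price 0 → cotton, labor.

cotton, labor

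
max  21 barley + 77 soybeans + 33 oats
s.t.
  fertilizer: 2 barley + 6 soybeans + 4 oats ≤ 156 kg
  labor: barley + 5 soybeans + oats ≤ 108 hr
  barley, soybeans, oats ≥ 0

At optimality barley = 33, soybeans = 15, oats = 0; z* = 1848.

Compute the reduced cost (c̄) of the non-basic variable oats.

-2

Check each constraint at x*: fertilizer 156/156 (tight); labor 108/108 (tight).
From A_Bᵀ y = c: 2·y_fertilizer + 1·y_labor = 21; 6·y_fertilizer + 5·y_labor = 77.
Solving: y_fertilizer = 7, y_labor = 7.
Reduced cost of oats: c₃ − yᵀa₃ = 33 − (7·4 + 7·1) = 33 − 35 = -2.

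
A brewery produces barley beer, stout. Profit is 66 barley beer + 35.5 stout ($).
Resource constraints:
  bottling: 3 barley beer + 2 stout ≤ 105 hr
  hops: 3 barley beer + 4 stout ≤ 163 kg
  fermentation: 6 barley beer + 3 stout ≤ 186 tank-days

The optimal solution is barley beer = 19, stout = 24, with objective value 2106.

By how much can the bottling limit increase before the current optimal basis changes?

Binding constraints: bottling, fermentation. The basis is B = [[3,2],[6,3]] with det -3.
Per unit increase in bottling, x* moves by d = (-1, 2).
The basis stays optimal until hops becomes binding; allowable increase = 2 hr.

2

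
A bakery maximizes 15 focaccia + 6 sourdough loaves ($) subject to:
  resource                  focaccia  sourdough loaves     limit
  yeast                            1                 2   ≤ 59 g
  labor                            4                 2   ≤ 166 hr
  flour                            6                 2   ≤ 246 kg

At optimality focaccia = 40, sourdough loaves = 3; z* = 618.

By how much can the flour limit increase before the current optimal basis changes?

Binding constraints: labor, flour. The basis is B = [[4,2],[6,2]] with det -4.
Per unit increase in flour, x* moves by d = (0.5, -1).
The basis stays optimal until sourdough loaves reaches 0; allowable increase = 3 kg.

3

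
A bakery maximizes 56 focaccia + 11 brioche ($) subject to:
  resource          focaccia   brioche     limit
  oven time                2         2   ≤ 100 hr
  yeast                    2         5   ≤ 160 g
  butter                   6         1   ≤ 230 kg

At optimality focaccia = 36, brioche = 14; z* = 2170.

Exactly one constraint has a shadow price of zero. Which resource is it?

yeast

oven time: 100/100 (binding)
yeast: 142/160 (slack 18)
butter: 230/230 (binding)
By complementary slackness, a constraint with positive slack has shadow price 0 → yeast.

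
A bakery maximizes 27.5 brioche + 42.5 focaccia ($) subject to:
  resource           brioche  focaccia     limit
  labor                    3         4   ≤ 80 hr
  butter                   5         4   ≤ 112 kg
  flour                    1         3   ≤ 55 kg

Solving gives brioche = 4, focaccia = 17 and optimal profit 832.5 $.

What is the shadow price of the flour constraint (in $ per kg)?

3.5

Binding: labor and flour. Non-binding: butter (24 unused).
By complementary slackness, y = 0 for the non-binding constraint.
Dual feasibility on the basic columns requires 3·y_labor + 1·y_flour = 27.5, 4·y_labor + 3·y_flour = 42.5.
→ y_labor = 8 and y_flour = 3.5.
Shadow price of flour = 3.5.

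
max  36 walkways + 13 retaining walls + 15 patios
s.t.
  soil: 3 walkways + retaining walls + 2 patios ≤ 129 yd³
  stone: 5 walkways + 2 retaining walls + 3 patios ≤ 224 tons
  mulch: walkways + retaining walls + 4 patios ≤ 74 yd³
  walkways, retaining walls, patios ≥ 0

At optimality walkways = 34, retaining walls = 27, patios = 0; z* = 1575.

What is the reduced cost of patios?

Check each constraint at x*: soil 129/129 (tight); stone 224/224 (tight); mulch 61/74 (slack 13).
Slack constraints have shadow price 0 (complementary slackness).
From A_Bᵀ y = c: 3·y_soil + 5·y_stone = 36; 1·y_soil + 2·y_stone = 13.
Solving: y_soil = 7, y_stone = 3.
Reduced cost of patios: c₃ − yᵀa₃ = 15 − (7·2 + 3·3) = 15 − 23 = -8.

-8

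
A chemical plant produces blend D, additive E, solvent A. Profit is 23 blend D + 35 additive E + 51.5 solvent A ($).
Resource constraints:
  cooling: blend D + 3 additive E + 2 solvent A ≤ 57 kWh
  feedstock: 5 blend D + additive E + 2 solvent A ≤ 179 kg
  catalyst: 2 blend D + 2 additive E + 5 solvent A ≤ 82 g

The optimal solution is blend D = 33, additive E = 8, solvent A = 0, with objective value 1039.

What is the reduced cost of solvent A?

Check each constraint at x*: cooling 57/57 (tight); feedstock 173/179 (slack 6); catalyst 82/82 (tight).
By complementary slackness, y = 0 for the non-binding constraint.
Dual feasibility on the basic columns requires 1·y_cooling + 2·y_catalyst = 23, 3·y_cooling + 2·y_catalyst = 35.
→ y_cooling = 6 and y_catalyst = 8.5.
Reduced cost of solvent A: c₃ − yᵀa₃ = 51.5 − (6·2 + 8.5·5) = 51.5 − 54.5 = -3.

-3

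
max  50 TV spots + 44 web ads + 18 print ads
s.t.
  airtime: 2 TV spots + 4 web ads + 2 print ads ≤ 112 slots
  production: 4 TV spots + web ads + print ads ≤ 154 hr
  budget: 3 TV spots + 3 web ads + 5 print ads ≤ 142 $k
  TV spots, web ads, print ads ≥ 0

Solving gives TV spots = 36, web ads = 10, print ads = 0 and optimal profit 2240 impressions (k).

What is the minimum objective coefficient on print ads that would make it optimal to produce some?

Check each constraint at x*: airtime 112/112 (tight); production 154/154 (tight); budget 138/142 (slack 4).
Slack constraints have shadow price 0 (complementary slackness).
The binding rows give the dual system: 2·y_airtime + 4·y_production = 50 and 4·y_airtime + 1·y_production = 44.
This yields shadow prices y_airtime = 9, y_production = 8.
print ads enters the basis when its profit ≥ yᵀa₃ = 9·2 + 8·1 = 26.

26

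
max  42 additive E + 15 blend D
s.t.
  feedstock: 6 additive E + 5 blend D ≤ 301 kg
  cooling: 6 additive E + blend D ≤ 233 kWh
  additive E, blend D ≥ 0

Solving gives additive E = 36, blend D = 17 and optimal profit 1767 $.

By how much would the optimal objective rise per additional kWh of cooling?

5

At the optimum: feedstock uses 301 of 301 (binding); cooling uses 233 of 233 (binding).
Dual feasibility on the basic columns requires 6·y_feedstock + 6·y_cooling = 42, 5·y_feedstock + 1·y_cooling = 15.
This yields shadow prices y_feedstock = 2, y_cooling = 5.
Shadow price of cooling = 5.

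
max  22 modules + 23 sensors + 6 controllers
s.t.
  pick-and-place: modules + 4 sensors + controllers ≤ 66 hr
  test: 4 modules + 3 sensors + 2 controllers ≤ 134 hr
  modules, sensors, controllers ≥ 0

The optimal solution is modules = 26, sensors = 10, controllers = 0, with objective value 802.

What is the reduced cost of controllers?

Both pick-and-place and test are binding at x*.
The binding rows give the dual system: 1·y_pick-and-place + 4·y_test = 22 and 4·y_pick-and-place + 3·y_test = 23.
Solving: y_pick-and-place = 2, y_test = 5.
Reduced cost of controllers: c₃ − yᵀa₃ = 6 − (2·1 + 5·2) = 6 − 12 = -6.

-6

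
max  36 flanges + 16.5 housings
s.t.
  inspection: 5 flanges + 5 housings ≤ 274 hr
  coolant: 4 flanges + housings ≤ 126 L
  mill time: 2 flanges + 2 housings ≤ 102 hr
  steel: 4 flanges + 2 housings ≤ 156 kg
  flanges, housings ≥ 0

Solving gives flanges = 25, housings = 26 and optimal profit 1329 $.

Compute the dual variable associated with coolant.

Binding: coolant and mill time. Non-binding: inspection (19 unused), steel (4 unused).
Slack constraints have shadow price 0 (complementary slackness).
From A_Bᵀ y = c: 4·y_coolant + 2·y_mill time = 36; 1·y_coolant + 2·y_mill time = 16.5.
This yields shadow prices y_coolant = 6.5, y_mill time = 5.
Shadow price of coolant = 6.5.

6.5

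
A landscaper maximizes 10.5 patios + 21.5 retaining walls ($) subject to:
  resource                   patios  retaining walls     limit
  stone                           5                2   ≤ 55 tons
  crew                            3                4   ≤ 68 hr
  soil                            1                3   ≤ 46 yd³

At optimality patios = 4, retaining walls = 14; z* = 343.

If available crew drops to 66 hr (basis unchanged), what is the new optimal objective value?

339

Check each constraint at x*: stone 48/55 (slack 7); crew 68/68 (tight); soil 46/46 (tight).
By complementary slackness, y = 0 for the non-binding constraint.
Dual feasibility on the basic columns requires 3·y_crew + 1·y_soil = 10.5, 4·y_crew + 3·y_soil = 21.5.
This yields shadow prices y_crew = 2, y_soil = 4.5.
Δz = y_crew·Δb = 2 × (-2) = -4, so new z* = 343 − 4 = 339.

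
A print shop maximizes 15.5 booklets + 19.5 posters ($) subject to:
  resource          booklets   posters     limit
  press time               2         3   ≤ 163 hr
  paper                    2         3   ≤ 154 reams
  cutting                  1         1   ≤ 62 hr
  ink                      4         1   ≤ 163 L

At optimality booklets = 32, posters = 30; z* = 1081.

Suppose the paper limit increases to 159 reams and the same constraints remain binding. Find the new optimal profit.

Binding: paper and cutting. Non-binding: press time (9 unused), ink (5 unused).
Slack constraints have shadow price 0 (complementary slackness).
Dual feasibility on the basic columns requires 2·y_paper + 1·y_cutting = 15.5, 3·y_paper + 1·y_cutting = 19.5.
This yields shadow prices y_paper = 4, y_cutting = 7.5.
Δz = y_paper·Δb = 4 × (5) = 20, so new z* = 1081 + 20 = 1101.

1101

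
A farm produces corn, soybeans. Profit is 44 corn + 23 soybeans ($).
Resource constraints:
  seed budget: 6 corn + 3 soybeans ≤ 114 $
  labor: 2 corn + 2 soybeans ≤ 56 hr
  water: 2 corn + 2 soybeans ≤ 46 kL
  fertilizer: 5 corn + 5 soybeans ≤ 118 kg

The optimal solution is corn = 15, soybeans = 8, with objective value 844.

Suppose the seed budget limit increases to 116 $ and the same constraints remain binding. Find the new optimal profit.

At the optimum: seed budget uses 114 of 114 (binding); labor uses 46 of 56 (slack = 10); water uses 46 of 46 (binding); fertilizer uses 115 of 118 (slack = 3).
Slack constraints have shadow price 0 (complementary slackness).
From A_Bᵀ y = c: 6·y_seed budget + 2·y_water = 44; 3·y_seed budget + 2·y_water = 23.
This yields shadow prices y_seed budget = 7, y_water = 1.
Δz = y_seed budget·Δb = 7 × (2) = 14, so new z* = 844 + 14 = 858.

858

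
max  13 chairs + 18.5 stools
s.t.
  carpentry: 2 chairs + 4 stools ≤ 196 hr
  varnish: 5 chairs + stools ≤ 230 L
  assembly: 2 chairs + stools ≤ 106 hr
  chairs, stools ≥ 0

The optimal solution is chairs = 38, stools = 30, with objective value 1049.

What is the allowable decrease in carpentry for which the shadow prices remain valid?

20

Binding constraints: carpentry, assembly. The basis is B = [[2,4],[2,1]] with det -6.
Per unit decrease in carpentry, x* moves by d = (0.1667, -0.3333).
The basis stays optimal until varnish becomes binding; allowable decrease = 20 hr.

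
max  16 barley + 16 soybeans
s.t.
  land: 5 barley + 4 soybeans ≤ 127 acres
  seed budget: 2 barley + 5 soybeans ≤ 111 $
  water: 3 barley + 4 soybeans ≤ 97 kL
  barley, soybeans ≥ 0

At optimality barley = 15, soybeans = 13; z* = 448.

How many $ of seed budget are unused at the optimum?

seed budget used = 2·15 + 5·13 = 95; slack = 111 − 95 = 16.

16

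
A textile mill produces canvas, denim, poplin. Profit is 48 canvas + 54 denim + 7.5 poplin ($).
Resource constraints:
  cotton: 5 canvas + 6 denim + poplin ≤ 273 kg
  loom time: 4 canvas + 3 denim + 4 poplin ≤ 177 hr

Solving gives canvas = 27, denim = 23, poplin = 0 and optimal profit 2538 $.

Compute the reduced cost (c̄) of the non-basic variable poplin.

-8.5

At the optimum: cotton uses 273 of 273 (binding); loom time uses 177 of 177 (binding).
Dual feasibility on the basic columns requires 5·y_cotton + 4·y_loom time = 48, 6·y_cotton + 3·y_loom time = 54.
This yields shadow prices y_cotton = 8, y_loom time = 2.
Reduced cost of poplin: c₃ − yᵀa₃ = 7.5 − (8·1 + 2·4) = 7.5 − 16 = -8.5.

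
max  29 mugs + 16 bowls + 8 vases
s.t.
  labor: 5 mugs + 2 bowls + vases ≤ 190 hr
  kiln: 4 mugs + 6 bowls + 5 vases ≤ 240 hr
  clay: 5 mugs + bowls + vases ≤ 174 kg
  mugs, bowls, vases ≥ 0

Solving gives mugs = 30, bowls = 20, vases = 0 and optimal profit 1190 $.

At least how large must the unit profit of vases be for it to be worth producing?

Check each constraint at x*: labor 190/190 (tight); kiln 240/240 (tight); clay 170/174 (slack 4).
Since clay is not tight, its dual is 0.
From A_Bᵀ y = c: 5·y_labor + 4·y_kiln = 29; 2·y_labor + 6·y_kiln = 16.
This yields shadow prices y_labor = 5, y_kiln = 1.
vases enters the basis when its profit ≥ yᵀa₃ = 5·1 + 1·5 = 10.

10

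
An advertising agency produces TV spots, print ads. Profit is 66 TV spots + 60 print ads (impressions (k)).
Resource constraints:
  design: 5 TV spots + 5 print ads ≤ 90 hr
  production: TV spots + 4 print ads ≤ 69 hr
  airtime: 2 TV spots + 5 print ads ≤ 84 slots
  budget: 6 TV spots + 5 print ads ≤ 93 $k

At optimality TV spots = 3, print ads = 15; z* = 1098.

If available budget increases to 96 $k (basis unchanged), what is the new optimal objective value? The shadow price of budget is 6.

Δb = 3, so new z* = 1098 + (6)·(3) = 1098 + 18 = 1116.

1116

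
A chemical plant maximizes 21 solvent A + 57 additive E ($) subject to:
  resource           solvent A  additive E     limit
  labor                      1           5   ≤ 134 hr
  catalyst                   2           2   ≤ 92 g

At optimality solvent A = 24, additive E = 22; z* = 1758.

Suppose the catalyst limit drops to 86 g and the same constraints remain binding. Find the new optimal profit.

Both labor and catalyst are binding at x*.
Dual feasibility on the basic columns requires 1·y_labor + 2·y_catalyst = 21, 5·y_labor + 2·y_catalyst = 57.
Solving: y_labor = 9, y_catalyst = 6.
Δz = y_catalyst·Δb = 6 × (-6) = -36, so new z* = 1758 − 36 = 1722.

1722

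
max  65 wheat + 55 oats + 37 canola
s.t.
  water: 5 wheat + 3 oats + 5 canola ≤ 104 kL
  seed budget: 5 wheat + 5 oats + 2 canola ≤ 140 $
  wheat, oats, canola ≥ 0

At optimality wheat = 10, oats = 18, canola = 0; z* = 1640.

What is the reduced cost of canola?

-4

Both water and seed budget are binding at x*.
Dual feasibility on the basic columns requires 5·y_water + 5·y_seed budget = 65, 3·y_water + 5·y_seed budget = 55.
Solving: y_water = 5, y_seed budget = 8.
Reduced cost of canola: c₃ − yᵀa₃ = 37 − (5·5 + 8·2) = 37 − 41 = -4.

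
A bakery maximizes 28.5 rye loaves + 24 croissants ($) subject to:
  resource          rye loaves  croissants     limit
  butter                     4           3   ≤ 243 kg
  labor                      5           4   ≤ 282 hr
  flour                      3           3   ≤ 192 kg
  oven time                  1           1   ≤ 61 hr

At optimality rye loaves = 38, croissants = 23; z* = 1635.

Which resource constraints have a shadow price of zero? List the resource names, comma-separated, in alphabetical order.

butter: 221/243 (slack 22)
labor: 282/282 (binding)
flour: 183/192 (slack 9)
oven time: 61/61 (binding)
By complementary slackness, a constraint with positive slack has shadow price 0 → butter, flour.

butter, flour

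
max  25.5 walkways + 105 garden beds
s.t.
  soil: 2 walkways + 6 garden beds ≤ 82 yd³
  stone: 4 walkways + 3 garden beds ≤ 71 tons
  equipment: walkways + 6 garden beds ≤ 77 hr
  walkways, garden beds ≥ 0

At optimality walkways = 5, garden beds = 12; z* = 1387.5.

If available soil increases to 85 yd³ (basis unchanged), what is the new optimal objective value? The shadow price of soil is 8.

1411.5

Δb = 3, so new z* = 1387.5 + (8)·(3) = 1387.5 + 24 = 1411.5.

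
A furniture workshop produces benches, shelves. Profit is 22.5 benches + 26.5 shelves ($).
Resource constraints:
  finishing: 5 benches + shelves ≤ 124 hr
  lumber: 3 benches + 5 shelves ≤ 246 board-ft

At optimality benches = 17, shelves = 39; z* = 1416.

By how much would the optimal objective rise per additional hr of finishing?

1.5

Check each constraint at x*: finishing 124/124 (tight); lumber 246/246 (tight).
From A_Bᵀ y = c: 5·y_finishing + 3·y_lumber = 22.5; 1·y_finishing + 5·y_lumber = 26.5.
→ y_finishing = 1.5 and y_lumber = 5.
Shadow price of finishing = 1.5.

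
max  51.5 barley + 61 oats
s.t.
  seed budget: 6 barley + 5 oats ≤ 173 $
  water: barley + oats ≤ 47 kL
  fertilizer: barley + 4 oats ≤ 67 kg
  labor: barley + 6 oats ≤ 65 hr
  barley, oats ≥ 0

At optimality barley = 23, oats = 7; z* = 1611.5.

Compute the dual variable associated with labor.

3.5

Binding: seed budget and labor. Non-binding: water (17 unused), fertilizer (16 unused).
By complementary slackness, y = 0 for the non-binding constraints.
From A_Bᵀ y = c: 6·y_seed budget + 1·y_labor = 51.5; 5·y_seed budget + 6·y_labor = 61.
This yields shadow prices y_seed budget = 8, y_labor = 3.5.
Shadow price of labor = 3.5.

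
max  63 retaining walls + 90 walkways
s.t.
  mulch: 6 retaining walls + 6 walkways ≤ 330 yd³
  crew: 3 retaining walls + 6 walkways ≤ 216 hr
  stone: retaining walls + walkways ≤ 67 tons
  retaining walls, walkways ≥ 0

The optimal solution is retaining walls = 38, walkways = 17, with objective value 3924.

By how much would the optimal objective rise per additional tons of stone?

0

At the optimum: mulch uses 330 of 330 (binding); crew uses 216 of 216 (binding); stone uses 55 of 67 (slack = 12).
By complementary slackness, y = 0 for the non-binding constraint.
Dual feasibility on the basic columns requires 6·y_mulch + 3·y_crew = 63, 6·y_mulch + 6·y_crew = 90.
→ y_mulch = 6 and y_crew = 9.
Shadow price of stone = 0.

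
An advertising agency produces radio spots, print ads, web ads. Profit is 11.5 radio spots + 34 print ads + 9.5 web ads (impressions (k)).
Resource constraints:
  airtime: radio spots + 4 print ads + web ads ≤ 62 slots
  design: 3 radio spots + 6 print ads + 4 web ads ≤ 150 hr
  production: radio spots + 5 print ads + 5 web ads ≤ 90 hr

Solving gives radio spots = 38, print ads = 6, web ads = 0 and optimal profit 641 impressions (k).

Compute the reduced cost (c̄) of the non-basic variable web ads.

-4

Check each constraint at x*: airtime 62/62 (tight); design 150/150 (tight); production 68/90 (slack 22).
Since production is not tight, its dual is 0.
The binding rows give the dual system: 1·y_airtime + 3·y_design = 11.5 and 4·y_airtime + 6·y_design = 34.
→ y_airtime = 5.5 and y_design = 2.
Reduced cost of web ads: c₃ − yᵀa₃ = 9.5 − (5.5·1 + 2·4) = 9.5 − 13.5 = -4.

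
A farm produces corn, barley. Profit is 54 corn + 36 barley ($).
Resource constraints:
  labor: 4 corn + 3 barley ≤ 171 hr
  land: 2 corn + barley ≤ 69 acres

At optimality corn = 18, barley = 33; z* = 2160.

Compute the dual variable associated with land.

9

Both labor and land are binding at x*.
Dual feasibility on the basic columns requires 4·y_labor + 2·y_land = 54, 3·y_labor + 1·y_land = 36.
This yields shadow prices y_labor = 9, y_land = 9.
Shadow price of land = 9.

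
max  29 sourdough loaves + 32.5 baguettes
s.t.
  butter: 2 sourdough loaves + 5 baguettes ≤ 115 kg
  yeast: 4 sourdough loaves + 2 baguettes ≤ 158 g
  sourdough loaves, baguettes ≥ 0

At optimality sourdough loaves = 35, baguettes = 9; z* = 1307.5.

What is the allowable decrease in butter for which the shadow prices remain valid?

36

Binding constraints: butter, yeast. The basis is B = [[2,5],[4,2]] with det -16.
Per unit decrease in butter, x* moves by d = (0.125, -0.25).
The basis stays optimal until baguettes reaches 0; allowable decrease = 36 kg.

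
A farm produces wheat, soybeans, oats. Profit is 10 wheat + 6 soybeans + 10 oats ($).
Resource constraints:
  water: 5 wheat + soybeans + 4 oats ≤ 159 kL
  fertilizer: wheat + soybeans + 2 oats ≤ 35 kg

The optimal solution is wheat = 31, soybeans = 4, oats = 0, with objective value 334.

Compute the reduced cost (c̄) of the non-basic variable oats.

-4

At the optimum: water uses 159 of 159 (binding); fertilizer uses 35 of 35 (binding).
Dual feasibility on the basic columns requires 5·y_water + 1·y_fertilizer = 10, 1·y_water + 1·y_fertilizer = 6.
→ y_water = 1 and y_fertilizer = 5.
Reduced cost of oats: c₃ − yᵀa₃ = 10 − (1·4 + 5·2) = 10 − 14 = -4.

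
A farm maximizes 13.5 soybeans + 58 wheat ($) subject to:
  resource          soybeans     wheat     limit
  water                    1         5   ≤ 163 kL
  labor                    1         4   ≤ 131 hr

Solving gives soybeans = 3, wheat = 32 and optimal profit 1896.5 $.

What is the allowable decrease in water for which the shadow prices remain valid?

32

Binding constraints: water, labor. The basis is B = [[1,5],[1,4]] with det -1.
Per unit decrease in water, x* moves by d = (4, -1).
The basis stays optimal until wheat reaches 0; allowable decrease = 32 kL.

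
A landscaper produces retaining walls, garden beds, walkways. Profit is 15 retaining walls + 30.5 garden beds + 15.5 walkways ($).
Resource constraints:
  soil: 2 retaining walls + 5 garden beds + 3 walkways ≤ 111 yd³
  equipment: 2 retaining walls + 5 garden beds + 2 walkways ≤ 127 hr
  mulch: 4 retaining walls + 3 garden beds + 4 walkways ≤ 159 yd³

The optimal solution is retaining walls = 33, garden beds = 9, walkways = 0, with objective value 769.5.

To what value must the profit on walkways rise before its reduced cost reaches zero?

20.5

Binding: soil and mulch. Non-binding: equipment (16 unused).
Slack constraints have shadow price 0 (complementary slackness).
From A_Bᵀ y = c: 2·y_soil + 4·y_mulch = 15; 5·y_soil + 3·y_mulch = 30.5.
→ y_soil = 5.5 and y_mulch = 1.
walkways enters the basis when its profit ≥ yᵀa₃ = 5.5·3 + 1·4 = 20.5.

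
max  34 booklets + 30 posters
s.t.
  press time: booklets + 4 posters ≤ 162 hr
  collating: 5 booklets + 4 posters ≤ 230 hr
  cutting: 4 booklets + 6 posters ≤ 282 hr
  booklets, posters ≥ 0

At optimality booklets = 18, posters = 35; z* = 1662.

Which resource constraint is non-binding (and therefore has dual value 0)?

press time: 158/162 (slack 4)
collating: 230/230 (binding)
cutting: 282/282 (binding)
By complementary slackness, a constraint with positive slack has shadow price 0 → press time.

press time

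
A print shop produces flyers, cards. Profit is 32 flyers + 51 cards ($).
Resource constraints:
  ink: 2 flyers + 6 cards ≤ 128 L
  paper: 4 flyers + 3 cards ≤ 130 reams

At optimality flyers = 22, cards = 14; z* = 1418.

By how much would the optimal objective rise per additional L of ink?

At the optimum: ink uses 128 of 128 (binding); paper uses 130 of 130 (binding).
From A_Bᵀ y = c: 2·y_ink + 4·y_paper = 32; 6·y_ink + 3·y_paper = 51.
→ y_ink = 6 and y_paper = 5.
Shadow price of ink = 6.

6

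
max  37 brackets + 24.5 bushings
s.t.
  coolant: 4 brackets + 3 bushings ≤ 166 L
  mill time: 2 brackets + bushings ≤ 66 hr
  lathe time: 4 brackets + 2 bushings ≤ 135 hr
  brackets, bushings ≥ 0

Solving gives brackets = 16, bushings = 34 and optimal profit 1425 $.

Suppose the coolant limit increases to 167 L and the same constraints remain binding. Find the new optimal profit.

1431

At the optimum: coolant uses 166 of 166 (binding); mill time uses 66 of 66 (binding); lathe time uses 132 of 135 (slack = 3).
Since lathe time is not tight, its dual is 0.
Dual feasibility on the basic columns requires 4·y_coolant + 2·y_mill time = 37, 3·y_coolant + 1·y_mill time = 24.5.
This yields shadow prices y_coolant = 6, y_mill time = 6.5.
Δz = y_coolant·Δb = 6 × (1) = 6, so new z* = 1425 + 6 = 1431.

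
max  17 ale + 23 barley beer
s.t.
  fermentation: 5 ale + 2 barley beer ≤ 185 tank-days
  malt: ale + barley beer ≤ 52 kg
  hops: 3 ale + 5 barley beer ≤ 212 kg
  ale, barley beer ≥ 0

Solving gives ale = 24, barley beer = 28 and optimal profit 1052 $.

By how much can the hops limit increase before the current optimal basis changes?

48

Binding constraints: malt, hops. The basis is B = [[1,1],[3,5]] with det 2.
Per unit increase in hops, x* moves by d = (-0.5, 0.5).
The basis stays optimal until ale reaches 0; allowable increase = 48 kg.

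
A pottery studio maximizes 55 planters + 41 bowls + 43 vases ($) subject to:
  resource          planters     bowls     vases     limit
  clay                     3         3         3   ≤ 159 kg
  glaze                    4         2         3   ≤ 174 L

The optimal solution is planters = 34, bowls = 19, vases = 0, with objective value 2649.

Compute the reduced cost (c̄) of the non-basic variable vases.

At the optimum: clay uses 159 of 159 (binding); glaze uses 174 of 174 (binding).
From A_Bᵀ y = c: 3·y_clay + 4·y_glaze = 55; 3·y_clay + 2·y_glaze = 41.
This yields shadow prices y_clay = 9, y_glaze = 7.
Reduced cost of vases: c₃ − yᵀa₃ = 43 − (9·3 + 7·3) = 43 − 48 = -5.

-5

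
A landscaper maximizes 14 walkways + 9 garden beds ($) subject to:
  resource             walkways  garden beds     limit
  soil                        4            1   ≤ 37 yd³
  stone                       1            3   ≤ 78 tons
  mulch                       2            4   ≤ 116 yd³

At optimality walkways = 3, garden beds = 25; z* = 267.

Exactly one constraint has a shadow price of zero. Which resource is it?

mulch

soil: 37/37 (binding)
stone: 78/78 (binding)
mulch: 106/116 (slack 10)
By complementary slackness, a constraint with positive slack has shadow price 0 → mulch.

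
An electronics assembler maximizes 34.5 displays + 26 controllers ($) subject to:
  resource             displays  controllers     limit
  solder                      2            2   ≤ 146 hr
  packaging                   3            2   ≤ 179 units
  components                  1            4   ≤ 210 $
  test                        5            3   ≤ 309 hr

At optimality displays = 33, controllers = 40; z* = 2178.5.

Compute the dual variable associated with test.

At the optimum: solder uses 146 of 146 (binding); packaging uses 179 of 179 (binding); components uses 193 of 210 (slack = 17); test uses 285 of 309 (slack = 24).
Since components, test are not tight, their duals are 0.
The binding rows give the dual system: 2·y_solder + 3·y_packaging = 34.5 and 2·y_solder + 2·y_packaging = 26.
Solving: y_solder = 4.5, y_packaging = 8.5.
Shadow price of test = 0.

0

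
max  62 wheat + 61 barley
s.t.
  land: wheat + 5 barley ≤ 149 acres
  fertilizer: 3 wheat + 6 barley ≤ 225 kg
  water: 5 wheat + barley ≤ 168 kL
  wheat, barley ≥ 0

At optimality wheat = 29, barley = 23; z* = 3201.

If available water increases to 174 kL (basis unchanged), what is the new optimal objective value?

At the optimum: land uses 144 of 149 (slack = 5); fertilizer uses 225 of 225 (binding); water uses 168 of 168 (binding).
Slack constraints have shadow price 0 (complementary slackness).
The binding rows give the dual system: 3·y_fertilizer + 5·y_water = 62 and 6·y_fertilizer + 1·y_water = 61.
→ y_fertilizer = 9 and y_water = 7.
Δz = y_water·Δb = 7 × (6) = 42, so new z* = 3201 + 42 = 3243.

3243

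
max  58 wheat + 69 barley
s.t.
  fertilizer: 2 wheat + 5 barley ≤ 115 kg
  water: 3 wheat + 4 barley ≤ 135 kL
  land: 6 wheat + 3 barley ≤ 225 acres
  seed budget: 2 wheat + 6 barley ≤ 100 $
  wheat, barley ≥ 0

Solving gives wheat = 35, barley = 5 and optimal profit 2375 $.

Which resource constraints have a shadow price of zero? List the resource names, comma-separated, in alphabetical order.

fertilizer: 95/115 (slack 20)
water: 125/135 (slack 10)
land: 225/225 (binding)
seed budget: 100/100 (binding)
By complementary slackness, a constraint with positive slack has shadow price 0 → fertilizer, water.

fertilizer, water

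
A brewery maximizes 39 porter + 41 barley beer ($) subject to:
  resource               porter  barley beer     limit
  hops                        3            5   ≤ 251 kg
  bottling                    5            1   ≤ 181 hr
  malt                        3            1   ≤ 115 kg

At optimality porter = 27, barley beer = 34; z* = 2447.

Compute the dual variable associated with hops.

Check each constraint at x*: hops 251/251 (tight); bottling 169/181 (slack 12); malt 115/115 (tight).
Since bottling is not tight, its dual is 0.
Dual feasibility on the basic columns requires 3·y_hops + 3·y_malt = 39, 5·y_hops + 1·y_malt = 41.
→ y_hops = 7 and y_malt = 6.
Shadow price of hops = 7.

7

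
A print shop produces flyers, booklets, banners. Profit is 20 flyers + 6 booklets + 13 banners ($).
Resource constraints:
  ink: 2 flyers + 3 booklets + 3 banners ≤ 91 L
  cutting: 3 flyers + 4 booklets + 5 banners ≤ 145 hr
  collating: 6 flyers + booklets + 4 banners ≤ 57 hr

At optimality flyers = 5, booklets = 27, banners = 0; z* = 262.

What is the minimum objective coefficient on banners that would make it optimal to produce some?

15

At the optimum: ink uses 91 of 91 (binding); cutting uses 123 of 145 (slack = 22); collating uses 57 of 57 (binding).
Slack constraints have shadow price 0 (complementary slackness).
The binding rows give the dual system: 2·y_ink + 6·y_collating = 20 and 3·y_ink + 1·y_collating = 6.
Solving: y_ink = 1, y_collating = 3.
banners enters the basis when its profit ≥ yᵀa₃ = 1·3 + 3·4 = 15.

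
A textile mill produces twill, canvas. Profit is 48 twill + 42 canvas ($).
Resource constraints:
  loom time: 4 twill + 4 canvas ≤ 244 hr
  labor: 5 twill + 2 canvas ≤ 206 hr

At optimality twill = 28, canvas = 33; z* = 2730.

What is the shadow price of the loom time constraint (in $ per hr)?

9.5

At the optimum: loom time uses 244 of 244 (binding); labor uses 206 of 206 (binding).
From A_Bᵀ y = c: 4·y_loom time + 5·y_labor = 48; 4·y_loom time + 2·y_labor = 42.
This yields shadow prices y_loom time = 9.5, y_labor = 2.
Shadow price of loom time = 9.5.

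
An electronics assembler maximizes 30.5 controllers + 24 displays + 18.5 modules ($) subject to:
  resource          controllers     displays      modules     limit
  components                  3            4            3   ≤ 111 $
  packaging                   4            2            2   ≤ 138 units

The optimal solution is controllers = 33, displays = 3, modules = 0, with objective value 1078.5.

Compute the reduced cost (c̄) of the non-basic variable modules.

Both components and packaging are binding at x*.
Dual feasibility on the basic columns requires 3·y_components + 4·y_packaging = 30.5, 4·y_components + 2·y_packaging = 24.
This yields shadow prices y_components = 3.5, y_packaging = 5.
Reduced cost of modules: c₃ − yᵀa₃ = 18.5 − (3.5·3 + 5·2) = 18.5 − 20.5 = -2.

-2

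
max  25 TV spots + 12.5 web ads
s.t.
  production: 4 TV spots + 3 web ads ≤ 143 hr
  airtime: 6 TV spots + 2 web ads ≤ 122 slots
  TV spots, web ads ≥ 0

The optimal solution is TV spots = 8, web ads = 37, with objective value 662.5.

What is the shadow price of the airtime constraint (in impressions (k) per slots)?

Check each constraint at x*: production 143/143 (tight); airtime 122/122 (tight).
The binding rows give the dual system: 4·y_production + 6·y_airtime = 25 and 3·y_production + 2·y_airtime = 12.5.
This yields shadow prices y_production = 2.5, y_airtime = 2.5.
Shadow price of airtime = 2.5.

2.5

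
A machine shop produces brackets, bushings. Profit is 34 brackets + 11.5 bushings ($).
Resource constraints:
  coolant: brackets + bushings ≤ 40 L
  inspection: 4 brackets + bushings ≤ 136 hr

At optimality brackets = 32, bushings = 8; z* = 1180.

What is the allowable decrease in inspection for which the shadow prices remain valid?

Binding constraints: coolant, inspection. The basis is B = [[1,1],[4,1]] with det -3.
Per unit decrease in inspection, x* moves by d = (-0.3333, 0.3333).
The basis stays optimal until brackets reaches 0; allowable decrease = 96 hr.

96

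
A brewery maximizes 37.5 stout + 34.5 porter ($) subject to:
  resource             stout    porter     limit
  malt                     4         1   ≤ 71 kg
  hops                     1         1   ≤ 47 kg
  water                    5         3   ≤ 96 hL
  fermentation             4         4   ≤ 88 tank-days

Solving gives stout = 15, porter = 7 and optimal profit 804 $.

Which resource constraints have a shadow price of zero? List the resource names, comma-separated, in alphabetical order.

malt: 67/71 (slack 4)
hops: 22/47 (slack 25)
water: 96/96 (binding)
fermentation: 88/88 (binding)
By complementary slackness, a constraint with positive slack has shadow price 0 → hops, malt.

hops, malt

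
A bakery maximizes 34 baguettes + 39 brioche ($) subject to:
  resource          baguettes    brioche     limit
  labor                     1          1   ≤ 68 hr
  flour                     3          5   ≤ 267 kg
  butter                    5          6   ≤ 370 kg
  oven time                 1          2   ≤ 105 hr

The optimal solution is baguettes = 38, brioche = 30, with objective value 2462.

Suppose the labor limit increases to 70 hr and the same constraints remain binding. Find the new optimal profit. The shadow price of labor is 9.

2480

Δb = 2, so new z* = 2462 + (9)·(2) = 2462 + 18 = 2480.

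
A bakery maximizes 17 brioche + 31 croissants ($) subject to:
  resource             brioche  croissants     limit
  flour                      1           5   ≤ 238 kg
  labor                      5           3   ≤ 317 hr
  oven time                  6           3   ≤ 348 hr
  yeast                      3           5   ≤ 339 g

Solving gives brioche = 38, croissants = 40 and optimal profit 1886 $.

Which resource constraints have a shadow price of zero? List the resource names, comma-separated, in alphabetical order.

labor, yeast

flour: 238/238 (binding)
labor: 310/317 (slack 7)
oven time: 348/348 (binding)
yeast: 314/339 (slack 25)
By complementary slackness, a constraint with positive slack has shadow price 0 → labor, yeast.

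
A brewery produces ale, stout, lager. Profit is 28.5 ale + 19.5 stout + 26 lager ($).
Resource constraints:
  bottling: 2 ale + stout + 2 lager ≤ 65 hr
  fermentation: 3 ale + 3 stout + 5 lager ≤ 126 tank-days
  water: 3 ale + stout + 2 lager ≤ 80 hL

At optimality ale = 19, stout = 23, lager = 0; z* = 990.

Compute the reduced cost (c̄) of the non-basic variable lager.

Binding: fermentation and water. Non-binding: bottling (4 unused).
Slack constraints have shadow price 0 (complementary slackness).
The binding rows give the dual system: 3·y_fermentation + 3·y_water = 28.5 and 3·y_fermentation + 1·y_water = 19.5.
→ y_fermentation = 5 and y_water = 4.5.
Reduced cost of lager: c₃ − yᵀa₃ = 26 − (5·5 + 4.5·2) = 26 − 34 = -8.

-8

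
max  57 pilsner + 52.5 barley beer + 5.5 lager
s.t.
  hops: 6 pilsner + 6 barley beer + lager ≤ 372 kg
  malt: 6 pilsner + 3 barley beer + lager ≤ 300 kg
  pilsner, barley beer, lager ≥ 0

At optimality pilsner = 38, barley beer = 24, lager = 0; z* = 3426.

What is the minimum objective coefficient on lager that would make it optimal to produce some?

9.5

Check each constraint at x*: hops 372/372 (tight); malt 300/300 (tight).
Dual feasibility on the basic columns requires 6·y_hops + 6·y_malt = 57, 6·y_hops + 3·y_malt = 52.5.
→ y_hops = 8 and y_malt = 1.5.
lager enters the basis when its profit ≥ yᵀa₃ = 8·1 + 1.5·1 = 9.5.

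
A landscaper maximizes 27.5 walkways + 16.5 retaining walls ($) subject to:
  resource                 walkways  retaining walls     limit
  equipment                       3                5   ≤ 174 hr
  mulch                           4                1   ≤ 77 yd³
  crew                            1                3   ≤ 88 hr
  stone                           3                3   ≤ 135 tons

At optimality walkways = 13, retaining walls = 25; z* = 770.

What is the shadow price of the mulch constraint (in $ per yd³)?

At the optimum: equipment uses 164 of 174 (slack = 10); mulch uses 77 of 77 (binding); crew uses 88 of 88 (binding); stone uses 114 of 135 (slack = 21).
Slack constraints have shadow price 0 (complementary slackness).
From A_Bᵀ y = c: 4·y_mulch + 1·y_crew = 27.5; 1·y_mulch + 3·y_crew = 16.5.
This yields shadow prices y_mulch = 6, y_crew = 3.5.
Shadow price of mulch = 6.

6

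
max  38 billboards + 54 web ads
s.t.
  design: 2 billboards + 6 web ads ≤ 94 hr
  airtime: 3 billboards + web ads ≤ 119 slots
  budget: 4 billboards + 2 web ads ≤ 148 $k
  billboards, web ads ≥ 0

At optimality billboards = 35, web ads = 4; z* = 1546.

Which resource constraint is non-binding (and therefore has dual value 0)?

design: 94/94 (binding)
airtime: 109/119 (slack 10)
budget: 148/148 (binding)
By complementary slackness, a constraint with positive slack has shadow price 0 → airtime.

airtime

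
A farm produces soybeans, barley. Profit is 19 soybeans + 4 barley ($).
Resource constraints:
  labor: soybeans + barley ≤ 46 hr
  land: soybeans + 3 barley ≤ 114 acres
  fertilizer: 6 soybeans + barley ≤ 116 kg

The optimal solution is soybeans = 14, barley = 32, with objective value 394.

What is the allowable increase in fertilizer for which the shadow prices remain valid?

Binding constraints: labor, fertilizer. The basis is B = [[1,1],[6,1]] with det -5.
Per unit increase in fertilizer, x* moves by d = (0.2, -0.2).
The basis stays optimal until barley reaches 0; allowable increase = 160 kg.

160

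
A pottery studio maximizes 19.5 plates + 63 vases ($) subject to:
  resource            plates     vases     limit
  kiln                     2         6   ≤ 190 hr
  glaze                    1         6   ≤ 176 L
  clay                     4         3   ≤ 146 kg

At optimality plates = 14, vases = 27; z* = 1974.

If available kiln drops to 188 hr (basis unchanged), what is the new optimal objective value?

1956

Check each constraint at x*: kiln 190/190 (tight); glaze 176/176 (tight); clay 137/146 (slack 9).
Slack constraints have shadow price 0 (complementary slackness).
Dual feasibility on the basic columns requires 2·y_kiln + 1·y_glaze = 19.5, 6·y_kiln + 6·y_glaze = 63.
This yields shadow prices y_kiln = 9, y_glaze = 1.5.
Δz = y_kiln·Δb = 9 × (-2) = -18, so new z* = 1974 − 18 = 1956.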